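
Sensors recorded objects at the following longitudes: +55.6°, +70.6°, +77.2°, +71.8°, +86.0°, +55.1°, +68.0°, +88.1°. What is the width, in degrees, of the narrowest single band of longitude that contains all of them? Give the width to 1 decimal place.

Sort the longitudes: +55.1°, +55.6°, +68.0°, +70.6°, +71.8°, +77.2°, +86.0°, +88.1°.
Eastward gaps between consecutive values (wrapping around): 0.5°, 12.4°, 2.6°, 1.2°, 5.4°, 8.8°, 2.1°, 327.0°.
Largest gap = 327.0° ⇒ minimal covering band is its complement: 360° − 327.0° = 33.0°.
Band runs from +55.1° eastward to +88.1°.

33.0°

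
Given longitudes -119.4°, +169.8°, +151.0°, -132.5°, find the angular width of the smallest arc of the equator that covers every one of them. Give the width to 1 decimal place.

89.6°

Sort the longitudes: -132.5°, -119.4°, +151.0°, +169.8°.
Eastward gaps between consecutive values (wrapping around): 13.1°, 270.4°, 18.8°, 57.7°.
Largest gap = 270.4° ⇒ minimal covering band is its complement: 360° − 270.4° = 89.6°.
Band runs from +151.0° eastward to -119.4°, crossing the antimeridian.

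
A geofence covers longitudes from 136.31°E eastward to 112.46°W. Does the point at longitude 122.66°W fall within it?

Band width going east from +136.31° to -112.46°: ((-112.46 − 136.31) mod 360) = 111.23°.
Offset of -122.66° east of the west edge: ((-122.66 − 136.31) mod 360) = 101.03°.
101.03° ≤ 111.23° ⇒ inside.

Yes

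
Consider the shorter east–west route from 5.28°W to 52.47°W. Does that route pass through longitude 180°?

No

Signed shortest Δλ = ((-52.47 − -5.28 + 180) mod 360) − 180 = -47.19°.
Going west by 47.19° from -5.28° reaches -52.47° without touching 180°.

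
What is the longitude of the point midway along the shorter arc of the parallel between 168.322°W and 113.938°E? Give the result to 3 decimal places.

Signed shortest Δλ from -168.322° to +113.938° is -77.740°.
Midpoint longitude = -168.322° + (-77.740°)/2 = -168.322° − 38.870° = -207.192°.
Normalise into (−180°, 180°]: +152.808°.
(The naïve average (-168.322 + +113.938)/2 = -27.192° is on the wrong side of the globe.)

152.808°E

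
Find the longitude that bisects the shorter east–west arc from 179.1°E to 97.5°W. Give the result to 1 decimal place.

Signed shortest Δλ from +179.1° to -97.5° is +83.4°.
Midpoint longitude = +179.1° + (+83.4°)/2 = +179.1° + 41.7° = +220.8°.
Normalise into (−180°, 180°]: -139.2°.
(The naïve average (+179.1 + -97.5)/2 = 40.8° is on the wrong side of the globe.)

139.2°W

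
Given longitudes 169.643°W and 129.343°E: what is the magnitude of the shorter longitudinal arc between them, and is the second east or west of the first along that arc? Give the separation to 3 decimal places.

Raw difference: 129.343 − -169.643 = 298.986°.
Normalise into (−180°, 180°]: 298.986° − 360° = -61.014°.
Negative ⇒ the second point lies to the west; separation 61.014°.

61.014° west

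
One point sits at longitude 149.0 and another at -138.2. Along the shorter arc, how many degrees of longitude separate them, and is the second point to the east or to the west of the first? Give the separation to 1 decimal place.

72.8° east

Raw difference: -138.2 − 149.0 = -287.2°.
Normalise into (−180°, 180°]: -287.2° + 360° = 72.8°.
Positive ⇒ the second point lies to the east; separation 72.8°.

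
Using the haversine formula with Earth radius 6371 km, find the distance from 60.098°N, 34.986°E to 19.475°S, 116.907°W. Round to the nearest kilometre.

14980 km

Δλ = -116.907 − 34.986 = -151.893°.
Δφ = -19.475 − 60.098 = -79.573°.
a = sin²(Δφ/2) + cos φ₁ · cos φ₂ · sin²(Δλ/2) = 0.851792.
c = 2·atan2(√a, √(1−a)) = 2.35122 rad → d = 6371·c ≈ 14979.64 km.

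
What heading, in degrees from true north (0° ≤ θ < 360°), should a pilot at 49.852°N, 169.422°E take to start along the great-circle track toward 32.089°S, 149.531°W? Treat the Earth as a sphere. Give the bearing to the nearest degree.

Δλ = -149.531 − 169.422 = -318.953°; wrapped into (−180°, 180°]: 41.047°.
θ = atan2( sin Δλ · cos φ₂ , cos φ₁ · sin φ₂ − sin φ₁ · cos φ₂ · cos Δλ )
  = atan2(0.55635, -0.83092) = 146.195° → normalised to [0°, 360°): 146.195°.

146°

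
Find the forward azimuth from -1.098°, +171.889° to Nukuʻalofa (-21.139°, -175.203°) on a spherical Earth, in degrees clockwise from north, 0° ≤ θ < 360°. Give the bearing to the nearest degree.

Δλ = -175.203 − 171.889 = -347.092°; wrapped into (−180°, 180°]: 12.908°.
θ = atan2( sin Δλ · cos φ₂ , cos φ₁ · sin φ₂ − sin φ₁ · cos φ₂ · cos Δλ )
  = atan2(0.20835, -0.34314) = 148.734° → normalised to [0°, 360°): 148.734°.

149°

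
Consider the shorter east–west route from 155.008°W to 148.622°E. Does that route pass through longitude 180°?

Naïve |148.622 − -155.008| = 303.63° > 180°, so the shorter arc goes the other way round — across 180°.
Signed shortest Δλ = ((148.622 − -155.008 + 180) mod 360) − 180 = -56.37°.
Going west by 56.37° from -155.008° passes through 180° before reaching +148.622°.

Yes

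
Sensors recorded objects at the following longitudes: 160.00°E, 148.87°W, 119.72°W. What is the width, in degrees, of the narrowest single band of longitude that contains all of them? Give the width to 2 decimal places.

80.28°

Sort the longitudes: -148.87°, -119.72°, +160.00°.
Eastward gaps between consecutive values (wrapping around): 29.15°, 279.72°, 51.13°.
Largest gap = 279.72° ⇒ minimal covering band is its complement: 360° − 279.72° = 80.28°.
Band runs from +160.00° eastward to -119.72°, crossing the antimeridian.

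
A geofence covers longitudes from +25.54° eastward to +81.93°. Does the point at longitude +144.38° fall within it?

No

Band width going east from +25.54° to +81.93°: ((81.93 − 25.54) mod 360) = 56.39°.
Offset of +144.38° east of the west edge: ((144.38 − 25.54) mod 360) = 118.84°.
118.84° > 56.39° ⇒ outside.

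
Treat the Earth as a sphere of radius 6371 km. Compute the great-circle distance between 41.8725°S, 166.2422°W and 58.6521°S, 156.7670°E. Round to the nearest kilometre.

Δλ = 156.7670 − -166.2422 = 323.0092°; wrapped into (−180°, 180°]: -36.9908°.
Δφ = -58.6521 − -41.8725 = -16.7796°.
a = sin²(Δφ/2) + cos φ₁ · cos φ₂ · sin²(Δλ/2) = 0.060273.
c = 2·atan2(√a, √(1−a)) = 0.49608 rad → d = 6371·c ≈ 3160.53 km.

3161 km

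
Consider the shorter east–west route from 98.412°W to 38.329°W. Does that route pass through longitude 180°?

No

Signed shortest Δλ = ((-38.329 − -98.412 + 180) mod 360) − 180 = 60.083°.
Going east by 60.083° from -98.412° reaches -38.329° without touching 180°.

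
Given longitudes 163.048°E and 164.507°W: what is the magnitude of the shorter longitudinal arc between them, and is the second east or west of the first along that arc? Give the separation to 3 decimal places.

Raw difference: -164.507 − 163.048 = -327.555°.
Normalise into (−180°, 180°]: -327.555° + 360° = 32.445°.
Positive ⇒ the second point lies to the east; separation 32.445°.

32.445° east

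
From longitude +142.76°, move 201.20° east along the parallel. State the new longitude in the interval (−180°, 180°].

Start at +142.76°; shift +201.20° → +343.96°.
+343.96° lies outside (−180°, 180°]; subtract 360° → -16.04°.

-16.04°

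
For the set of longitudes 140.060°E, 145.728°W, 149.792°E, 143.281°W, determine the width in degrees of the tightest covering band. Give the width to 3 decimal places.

76.659°

Sort the longitudes: -145.728°, -143.281°, +140.060°, +149.792°.
Eastward gaps between consecutive values (wrapping around): 2.447°, 283.341°, 9.732°, 64.480°.
Largest gap = 283.341° ⇒ minimal covering band is its complement: 360° − 283.341° = 76.659°.
Band runs from +140.060° eastward to -143.281°, crossing the antimeridian.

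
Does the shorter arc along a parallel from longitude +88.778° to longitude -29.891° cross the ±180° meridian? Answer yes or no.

No

Signed shortest Δλ = ((-29.891 − 88.778 + 180) mod 360) − 180 = -118.669°.
Going west by 118.669° from +88.778° reaches -29.891° without touching 180°.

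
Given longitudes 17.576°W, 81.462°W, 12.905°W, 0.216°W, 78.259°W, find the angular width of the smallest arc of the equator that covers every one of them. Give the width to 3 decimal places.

81.246°

Sort the longitudes: -81.462°, -78.259°, -17.576°, -12.905°, -0.216°.
Eastward gaps between consecutive values (wrapping around): 3.203°, 60.683°, 4.671°, 12.689°, 278.754°.
Largest gap = 278.754° ⇒ minimal covering band is its complement: 360° − 278.754° = 81.246°.
Band runs from -81.462° eastward to -0.216°.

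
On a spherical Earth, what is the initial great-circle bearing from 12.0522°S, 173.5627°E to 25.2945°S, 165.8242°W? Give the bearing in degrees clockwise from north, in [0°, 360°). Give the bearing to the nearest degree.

127°

Δλ = -165.8242 − 173.5627 = -339.3869°; wrapped into (−180°, 180°]: 20.6131°.
θ = atan2( sin Δλ · cos φ₂ , cos φ₁ · sin φ₂ − sin φ₁ · cos φ₂ · cos Δλ )
  = atan2(0.31830, -0.24116) = 127.149° → normalised to [0°, 360°): 127.149°.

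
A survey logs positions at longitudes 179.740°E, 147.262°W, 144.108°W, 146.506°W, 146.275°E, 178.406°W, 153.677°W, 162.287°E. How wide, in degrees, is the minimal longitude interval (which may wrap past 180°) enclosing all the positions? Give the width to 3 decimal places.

Sort the longitudes: -178.406°, -153.677°, -147.262°, -146.506°, -144.108°, +146.275°, +162.287°, +179.740°.
Eastward gaps between consecutive values (wrapping around): 24.729°, 6.415°, 0.756°, 2.398°, 290.383°, 16.012°, 17.453°, 1.854°.
Largest gap = 290.383° ⇒ minimal covering band is its complement: 360° − 290.383° = 69.617°.
Band runs from +146.275° eastward to -144.108°, crossing the antimeridian.

69.617°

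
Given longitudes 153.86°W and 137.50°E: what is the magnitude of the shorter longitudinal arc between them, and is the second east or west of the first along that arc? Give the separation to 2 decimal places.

68.64° west

Raw difference: 137.50 − -153.86 = 291.36°.
Normalise into (−180°, 180°]: 291.36° − 360° = -68.64°.
Negative ⇒ the second point lies to the west; separation 68.64°.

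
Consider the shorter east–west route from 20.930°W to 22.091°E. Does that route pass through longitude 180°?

Signed shortest Δλ = ((22.091 − -20.930 + 180) mod 360) − 180 = 43.021°.
Going east by 43.021° from -20.930° reaches +22.091° without touching 180°.

No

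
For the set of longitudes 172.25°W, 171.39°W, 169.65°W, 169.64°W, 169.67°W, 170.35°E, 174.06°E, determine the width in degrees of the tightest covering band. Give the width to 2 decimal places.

20.01°

Sort the longitudes: -172.25°, -171.39°, -169.67°, -169.65°, -169.64°, +170.35°, +174.06°.
Eastward gaps between consecutive values (wrapping around): 0.86°, 1.72°, 0.02°, 0.01°, 339.99°, 3.71°, 13.69°.
Largest gap = 339.99° ⇒ minimal covering band is its complement: 360° − 339.99° = 20.01°.
Band runs from +170.35° eastward to -169.64°, crossing the antimeridian.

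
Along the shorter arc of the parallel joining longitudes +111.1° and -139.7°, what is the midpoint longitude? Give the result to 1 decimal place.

Signed shortest Δλ from +111.1° to -139.7° is +109.2°.
Midpoint longitude = +111.1° + (+109.2°)/2 = +111.1° + 54.6° = +165.7°.
(The naïve average (+111.1 + -139.7)/2 = -14.3° is on the wrong side of the globe.)

+165.7°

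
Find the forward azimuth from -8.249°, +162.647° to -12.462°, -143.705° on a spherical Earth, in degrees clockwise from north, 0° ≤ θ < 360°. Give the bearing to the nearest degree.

99°

Δλ = -143.705 − 162.647 = -306.352°; wrapped into (−180°, 180°]: 53.648°.
θ = atan2( sin Δλ · cos φ₂ , cos φ₁ · sin φ₂ − sin φ₁ · cos φ₂ · cos Δλ )
  = atan2(0.78642, -0.13052) = 99.423° → normalised to [0°, 360°): 99.423°.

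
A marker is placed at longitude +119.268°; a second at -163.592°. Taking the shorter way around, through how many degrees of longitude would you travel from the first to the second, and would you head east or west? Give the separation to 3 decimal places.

Raw difference: -163.592 − 119.268 = -282.86°.
Normalise into (−180°, 180°]: -282.86° + 360° = 77.14°.
Positive ⇒ the second point lies to the east; separation 77.140°.

77.140° east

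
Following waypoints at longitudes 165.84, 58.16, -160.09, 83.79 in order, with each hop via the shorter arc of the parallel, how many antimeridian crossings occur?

Leg 1: +165.84° → +58.16°, shortest Δλ = -107.68° (west) — does not cross 180°.
Leg 2: +58.16° → -160.09°, shortest Δλ = 141.75° (east) — crosses 180°.
Leg 3: -160.09° → +83.79°, shortest Δλ = -116.12° (west) — crosses 180°.
Total crossings: 2.

2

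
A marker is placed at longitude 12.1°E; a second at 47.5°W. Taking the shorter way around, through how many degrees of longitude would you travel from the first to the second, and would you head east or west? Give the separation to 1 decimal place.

Raw difference: -47.5 − 12.1 = -59.6°.
Normalise into (−180°, 180°]: -59.6° stays -59.6°.
Negative ⇒ the second point lies to the west; separation 59.6°.

59.6° west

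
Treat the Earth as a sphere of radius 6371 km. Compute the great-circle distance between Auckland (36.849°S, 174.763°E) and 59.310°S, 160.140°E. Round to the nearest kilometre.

2710 km

Δλ = 160.140 − 174.763 = -14.623°.
Δφ = -59.310 − -36.849 = -22.461°.
a = sin²(Δφ/2) + cos φ₁ · cos φ₂ · sin²(Δλ/2) = 0.044545.
c = 2·atan2(√a, √(1−a)) = 0.42531 rad → d = 6371·c ≈ 2709.66 km.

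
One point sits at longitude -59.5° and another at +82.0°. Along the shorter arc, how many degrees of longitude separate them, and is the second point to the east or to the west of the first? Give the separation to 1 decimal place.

141.5° east

Raw difference: 82.0 − -59.5 = 141.5°.
Normalise into (−180°, 180°]: 141.5° stays 141.5°.
Positive ⇒ the second point lies to the east; separation 141.5°.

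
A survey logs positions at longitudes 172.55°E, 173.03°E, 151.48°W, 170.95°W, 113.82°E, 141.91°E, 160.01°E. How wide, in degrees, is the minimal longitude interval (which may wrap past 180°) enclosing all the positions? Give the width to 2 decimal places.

Sort the longitudes: -170.95°, -151.48°, +113.82°, +141.91°, +160.01°, +172.55°, +173.03°.
Eastward gaps between consecutive values (wrapping around): 19.47°, 265.30°, 28.09°, 18.10°, 12.54°, 0.48°, 16.02°.
Largest gap = 265.30° ⇒ minimal covering band is its complement: 360° − 265.30° = 94.70°.
Band runs from +113.82° eastward to -151.48°, crossing the antimeridian.

94.70°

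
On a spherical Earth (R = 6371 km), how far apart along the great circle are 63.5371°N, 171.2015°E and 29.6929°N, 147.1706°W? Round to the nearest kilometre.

4768 km

Δλ = -147.1706 − 171.2015 = -318.3721°; wrapped into (−180°, 180°]: 41.6279°.
Δφ = 29.6929 − 63.5371 = -33.8442°.
a = sin²(Δφ/2) + cos φ₁ · cos φ₂ · sin²(Δλ/2) = 0.133599.
c = 2·atan2(√a, √(1−a)) = 0.74837 rad → d = 6371·c ≈ 4767.84 km.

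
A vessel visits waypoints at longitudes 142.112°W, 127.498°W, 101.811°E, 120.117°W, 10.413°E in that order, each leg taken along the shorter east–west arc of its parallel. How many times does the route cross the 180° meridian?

Leg 1: -142.112° → -127.498°, shortest Δλ = 14.614° (east) — does not cross 180°.
Leg 2: -127.498° → +101.811°, shortest Δλ = -130.691° (west) — crosses 180°.
Leg 3: +101.811° → -120.117°, shortest Δλ = 138.072° (east) — crosses 180°.
Leg 4: -120.117° → +10.413°, shortest Δλ = 130.53° (east) — does not cross 180°.
Total crossings: 2.

2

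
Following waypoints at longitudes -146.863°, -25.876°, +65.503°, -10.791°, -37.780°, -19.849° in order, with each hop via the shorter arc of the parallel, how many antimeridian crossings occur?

0

Leg 1: -146.863° → -25.876°, shortest Δλ = 120.987° (east) — does not cross 180°.
Leg 2: -25.876° → +65.503°, shortest Δλ = 91.379° (east) — does not cross 180°.
Leg 3: +65.503° → -10.791°, shortest Δλ = -76.294° (west) — does not cross 180°.
Leg 4: -10.791° → -37.780°, shortest Δλ = -26.989° (west) — does not cross 180°.
Leg 5: -37.780° → -19.849°, shortest Δλ = 17.931° (east) — does not cross 180°.
Total crossings: 0.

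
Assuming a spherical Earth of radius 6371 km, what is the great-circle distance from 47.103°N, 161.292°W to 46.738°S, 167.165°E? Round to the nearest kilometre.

10876 km

Δλ = 167.165 − -161.292 = 328.457°; wrapped into (−180°, 180°]: -31.543°.
Δφ = -46.738 − 47.103 = -93.841°.
a = sin²(Δφ/2) + cos φ₁ · cos φ₂ · sin²(Δλ/2) = 0.567957.
c = 2·atan2(√a, √(1−a)) = 1.70713 rad → d = 6371·c ≈ 10876.14 km.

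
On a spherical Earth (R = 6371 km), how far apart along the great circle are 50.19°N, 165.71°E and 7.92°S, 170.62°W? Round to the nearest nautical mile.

Δλ = -170.62 − 165.71 = -336.33°; wrapped into (−180°, 180°]: 23.67°.
Δφ = -7.92 − 50.19 = -58.11°.
a = sin²(Δφ/2) + cos φ₁ · cos φ₂ · sin²(Δλ/2) = 0.262529.
c = 2·atan2(√a, √(1−a)) = 1.07590 rad → d = 6371·c ≈ 6854.55 km ≈ 3701.16 nmi.

3701 nmi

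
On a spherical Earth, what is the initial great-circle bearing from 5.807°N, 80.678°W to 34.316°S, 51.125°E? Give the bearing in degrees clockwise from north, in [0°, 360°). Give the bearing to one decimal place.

129.4°

Δλ = 51.125 − -80.678 = 131.803°.
θ = atan2( sin Δλ · cos φ₂ , cos φ₁ · sin φ₂ − sin φ₁ · cos φ₂ · cos Δλ )
  = atan2(0.61569, -0.50516) = 129.368° → normalised to [0°, 360°): 129.368°.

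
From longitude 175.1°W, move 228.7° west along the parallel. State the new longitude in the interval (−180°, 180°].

43.8°W

Start at -175.1°; shift −228.7° → -403.8°.
-403.8° lies outside (−180°, 180°]; add 360° → -43.8°.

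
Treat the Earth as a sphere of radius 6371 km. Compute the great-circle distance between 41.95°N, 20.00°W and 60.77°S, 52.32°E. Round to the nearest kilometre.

Δλ = 52.32 − -20.00 = 72.32°.
Δφ = -60.77 − 41.95 = -102.72°.
a = sin²(Δφ/2) + cos φ₁ · cos φ₂ · sin²(Δλ/2) = 0.736533.
c = 2·atan2(√a, √(1−a)) = 2.06356 rad → d = 6371·c ≈ 13146.96 km.

13147 km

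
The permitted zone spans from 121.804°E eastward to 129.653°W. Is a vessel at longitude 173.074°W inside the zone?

Yes

Band width going east from +121.804° to -129.653°: ((-129.653 − 121.804) mod 360) = 108.543°.
Offset of -173.074° east of the west edge: ((-173.074 − 121.804) mod 360) = 65.122°.
65.122° ≤ 108.543° ⇒ inside.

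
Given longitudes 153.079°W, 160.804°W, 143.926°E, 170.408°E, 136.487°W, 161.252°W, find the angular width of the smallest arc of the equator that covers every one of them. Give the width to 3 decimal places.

Sort the longitudes: -161.252°, -160.804°, -153.079°, -136.487°, +143.926°, +170.408°.
Eastward gaps between consecutive values (wrapping around): 0.448°, 7.725°, 16.592°, 280.413°, 26.482°, 28.340°.
Largest gap = 280.413° ⇒ minimal covering band is its complement: 360° − 280.413° = 79.587°.
Band runs from +143.926° eastward to -136.487°, crossing the antimeridian.

79.587°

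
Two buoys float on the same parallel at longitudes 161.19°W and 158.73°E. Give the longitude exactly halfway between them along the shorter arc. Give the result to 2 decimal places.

178.77°E

Signed shortest Δλ from -161.19° to +158.73° is -40.08°.
Midpoint longitude = -161.19° + (-40.08°)/2 = -161.19° − 20.04° = -181.23°.
Normalise into (−180°, 180°]: +178.77°.
(The naïve average (-161.19 + +158.73)/2 = -1.23° is on the wrong side of the globe.)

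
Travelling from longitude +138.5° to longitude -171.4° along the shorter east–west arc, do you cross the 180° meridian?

Naïve |-171.4 − 138.5| = 309.9° > 180°, so the shorter arc goes the other way round — across 180°.
Signed shortest Δλ = ((-171.4 − 138.5 + 180) mod 360) − 180 = 50.1°.
Going east by 50.1° from +138.5° passes through 180° before reaching -171.4°.

Yes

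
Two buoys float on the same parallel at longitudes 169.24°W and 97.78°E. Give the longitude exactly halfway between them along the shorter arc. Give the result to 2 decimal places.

Signed shortest Δλ from -169.24° to +97.78° is -92.98°.
Midpoint longitude = -169.24° + (-92.98°)/2 = -169.24° − 46.49° = -215.73°.
Normalise into (−180°, 180°]: +144.27°.
(The naïve average (-169.24 + +97.78)/2 = -35.73° is on the wrong side of the globe.)

144.27°E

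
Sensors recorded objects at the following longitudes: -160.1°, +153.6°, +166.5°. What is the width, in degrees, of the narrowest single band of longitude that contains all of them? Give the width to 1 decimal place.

46.3°

Sort the longitudes: -160.1°, +153.6°, +166.5°.
Eastward gaps between consecutive values (wrapping around): 313.7°, 12.9°, 33.4°.
Largest gap = 313.7° ⇒ minimal covering band is its complement: 360° − 313.7° = 46.3°.
Band runs from +153.6° eastward to -160.1°, crossing the antimeridian.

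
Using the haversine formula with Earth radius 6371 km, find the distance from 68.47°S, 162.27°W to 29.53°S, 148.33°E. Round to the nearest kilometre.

5362 km

Δλ = 148.33 − -162.27 = 310.60°; wrapped into (−180°, 180°]: -49.40°.
Δφ = -29.53 − -68.47 = 38.94°.
a = sin²(Δφ/2) + cos φ₁ · cos φ₂ · sin²(Δλ/2) = 0.166854.
c = 2·atan2(√a, √(1−a)) = 0.84157 rad → d = 6371·c ≈ 5361.66 km.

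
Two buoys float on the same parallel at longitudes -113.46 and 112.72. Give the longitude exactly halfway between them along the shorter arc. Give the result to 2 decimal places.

Signed shortest Δλ from -113.46° to +112.72° is -133.82°.
Midpoint longitude = -113.46° + (-133.82°)/2 = -113.46° − 66.91° = -180.37°.
Normalise into (−180°, 180°]: +179.63°.
(The naïve average (-113.46 + +112.72)/2 = -0.37° is on the wrong side of the globe.)

+179.63°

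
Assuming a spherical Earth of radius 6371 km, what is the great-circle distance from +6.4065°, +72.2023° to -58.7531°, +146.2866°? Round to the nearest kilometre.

Δλ = 146.2866 − 72.2023 = 74.0843°.
Δφ = -58.7531 − 6.4065 = -65.1596°.
a = sin²(Δφ/2) + cos φ₁ · cos φ₂ · sin²(Δλ/2) = 0.477019.
c = 2·atan2(√a, √(1−a)) = 1.52482 rad → d = 6371·c ≈ 9714.61 km.

9715 km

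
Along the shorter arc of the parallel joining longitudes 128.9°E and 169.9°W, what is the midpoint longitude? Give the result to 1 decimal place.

Signed shortest Δλ from +128.9° to -169.9° is +61.2°.
Midpoint longitude = +128.9° + (+61.2°)/2 = +128.9° + 30.6° = +159.5°.
(The naïve average (+128.9 + -169.9)/2 = -20.5° is on the wrong side of the globe.)

159.5°E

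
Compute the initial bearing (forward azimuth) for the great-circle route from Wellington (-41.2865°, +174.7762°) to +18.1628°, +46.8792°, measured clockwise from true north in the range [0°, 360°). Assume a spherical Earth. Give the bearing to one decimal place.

Δλ = 46.8792 − 174.7762 = -127.8970°.
θ = atan2( sin Δλ · cos φ₂ , cos φ₁ · sin φ₂ − sin φ₁ · cos φ₂ · cos Δλ )
  = atan2(-0.74980, -0.15087) = -101.377° → normalised to [0°, 360°): 258.623°.

258.6°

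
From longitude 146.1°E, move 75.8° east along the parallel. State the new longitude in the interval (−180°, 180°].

138.1°W

Start at +146.1°; shift +75.8° → +221.9°.
+221.9° lies outside (−180°, 180°]; subtract 360° → -138.1°.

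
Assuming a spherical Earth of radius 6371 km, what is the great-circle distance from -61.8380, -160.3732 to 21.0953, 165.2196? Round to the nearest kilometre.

9714 km

Δλ = 165.2196 − -160.3732 = 325.5928°; wrapped into (−180°, 180°]: -34.4072°.
Δφ = 21.0953 − -61.8380 = 82.9333°.
a = sin²(Δφ/2) + cos φ₁ · cos φ₂ · sin²(Δλ/2) = 0.477008.
c = 2·atan2(√a, √(1−a)) = 1.52480 rad → d = 6371·c ≈ 9714.47 km.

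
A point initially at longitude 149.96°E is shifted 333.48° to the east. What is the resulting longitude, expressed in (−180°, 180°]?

123.44°E

Start at +149.96°; shift +333.48° → +483.44°.
+483.44° lies outside (−180°, 180°]; subtract 360° → +123.44°.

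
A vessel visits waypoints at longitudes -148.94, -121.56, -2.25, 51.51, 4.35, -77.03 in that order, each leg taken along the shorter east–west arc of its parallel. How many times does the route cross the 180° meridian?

Leg 1: -148.94° → -121.56°, shortest Δλ = 27.38° (east) — does not cross 180°.
Leg 2: -121.56° → -2.25°, shortest Δλ = 119.31° (east) — does not cross 180°.
Leg 3: -2.25° → +51.51°, shortest Δλ = 53.76° (east) — does not cross 180°.
Leg 4: +51.51° → +4.35°, shortest Δλ = -47.16° (west) — does not cross 180°.
Leg 5: +4.35° → -77.03°, shortest Δλ = -81.38° (west) — does not cross 180°.
Total crossings: 0.

0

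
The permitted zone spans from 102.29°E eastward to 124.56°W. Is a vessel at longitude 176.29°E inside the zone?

Yes

Band width going east from +102.29° to -124.56°: ((-124.56 − 102.29) mod 360) = 133.15°.
Offset of +176.29° east of the west edge: ((176.29 − 102.29) mod 360) = 74.00°.
74.00° ≤ 133.15° ⇒ inside.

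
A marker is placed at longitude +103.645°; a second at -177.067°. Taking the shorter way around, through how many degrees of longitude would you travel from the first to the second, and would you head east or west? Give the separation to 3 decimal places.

Raw difference: -177.067 − 103.645 = -280.712°.
Normalise into (−180°, 180°]: -280.712° + 360° = 79.288°.
Positive ⇒ the second point lies to the east; separation 79.288°.

79.288° east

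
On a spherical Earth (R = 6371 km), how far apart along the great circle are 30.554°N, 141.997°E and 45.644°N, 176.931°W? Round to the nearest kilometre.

3912 km

Δλ = -176.931 − 141.997 = -318.928°; wrapped into (−180°, 180°]: 41.072°.
Δφ = 45.644 − 30.554 = 15.090°.
a = sin²(Δφ/2) + cos φ₁ · cos φ₂ · sin²(Δλ/2) = 0.091327.
c = 2·atan2(√a, √(1−a)) = 0.61401 rad → d = 6371·c ≈ 3911.84 km.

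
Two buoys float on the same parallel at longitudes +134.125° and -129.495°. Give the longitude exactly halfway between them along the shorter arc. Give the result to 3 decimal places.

Signed shortest Δλ from +134.125° to -129.495° is +96.380°.
Midpoint longitude = +134.125° + (+96.380°)/2 = +134.125° + 48.190° = +182.315°.
Normalise into (−180°, 180°]: -177.685°.
(The naïve average (+134.125 + -129.495)/2 = 2.315° is on the wrong side of the globe.)

-177.685°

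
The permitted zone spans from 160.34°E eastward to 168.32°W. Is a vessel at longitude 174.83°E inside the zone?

Yes

Band width going east from +160.34° to -168.32°: ((-168.32 − 160.34) mod 360) = 31.34°.
Offset of +174.83° east of the west edge: ((174.83 − 160.34) mod 360) = 14.49°.
14.49° ≤ 31.34° ⇒ inside.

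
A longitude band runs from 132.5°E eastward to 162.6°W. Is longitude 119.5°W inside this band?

No

Band width going east from +132.5° to -162.6°: ((-162.6 − 132.5) mod 360) = 64.9°.
Offset of -119.5° east of the west edge: ((-119.5 − 132.5) mod 360) = 108.0°.
108.0° > 64.9° ⇒ outside.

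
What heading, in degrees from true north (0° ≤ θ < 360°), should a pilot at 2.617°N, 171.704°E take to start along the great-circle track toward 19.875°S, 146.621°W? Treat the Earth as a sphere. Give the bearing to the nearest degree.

Δλ = -146.621 − 171.704 = -318.325°; wrapped into (−180°, 180°]: 41.675°.
θ = atan2( sin Δλ · cos φ₂ , cos φ₁ · sin φ₂ − sin φ₁ · cos φ₂ · cos Δλ )
  = atan2(0.62530, -0.37169) = 120.728° → normalised to [0°, 360°): 120.728°.

121°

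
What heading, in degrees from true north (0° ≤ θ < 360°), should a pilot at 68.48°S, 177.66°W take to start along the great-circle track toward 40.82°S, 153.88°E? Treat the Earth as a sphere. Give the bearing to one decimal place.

Δλ = 153.88 − -177.66 = 331.54°; wrapped into (−180°, 180°]: -28.46°.
θ = atan2( sin Δλ · cos φ₂ , cos φ₁ · sin φ₂ − sin φ₁ · cos φ₂ · cos Δλ )
  = atan2(-0.36063, 0.37914) = -43.567° → normalised to [0°, 360°): 316.433°.

316.4°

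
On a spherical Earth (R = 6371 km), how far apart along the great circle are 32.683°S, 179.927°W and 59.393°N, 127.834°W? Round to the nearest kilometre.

11300 km

Δλ = -127.834 − -179.927 = 52.093°.
Δφ = 59.393 − -32.683 = 92.076°.
a = sin²(Δφ/2) + cos φ₁ · cos φ₂ · sin²(Δλ/2) = 0.600738.
c = 2·atan2(√a, √(1−a)) = 1.77366 rad → d = 6371·c ≈ 11299.99 km.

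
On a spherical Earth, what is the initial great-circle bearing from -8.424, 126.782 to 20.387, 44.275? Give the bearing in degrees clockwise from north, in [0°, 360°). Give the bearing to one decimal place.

Δλ = 44.275 − 126.782 = -82.507°.
θ = atan2( sin Δλ · cos φ₂ , cos φ₁ · sin φ₂ − sin φ₁ · cos φ₂ · cos Δλ )
  = atan2(-0.92936, 0.36251) = -68.691° → normalised to [0°, 360°): 291.309°.

291.3°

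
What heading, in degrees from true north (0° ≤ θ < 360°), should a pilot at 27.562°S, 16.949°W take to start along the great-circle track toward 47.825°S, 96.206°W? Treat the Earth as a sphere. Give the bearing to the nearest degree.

Δλ = -96.206 − -16.949 = -79.257°.
θ = atan2( sin Δλ · cos φ₂ , cos φ₁ · sin φ₂ − sin φ₁ · cos φ₂ · cos Δλ )
  = atan2(-0.65963, -0.59908) = -132.246° → normalised to [0°, 360°): 227.754°.

228°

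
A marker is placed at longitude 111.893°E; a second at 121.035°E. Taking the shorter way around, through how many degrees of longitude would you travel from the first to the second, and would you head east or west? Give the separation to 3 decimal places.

Raw difference: 121.035 − 111.893 = 9.142°.
Normalise into (−180°, 180°]: 9.142° stays 9.142°.
Positive ⇒ the second point lies to the east; separation 9.142°.

9.142° east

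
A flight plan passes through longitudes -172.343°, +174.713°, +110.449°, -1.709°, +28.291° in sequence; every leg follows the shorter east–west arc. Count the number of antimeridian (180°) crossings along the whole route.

1

Leg 1: -172.343° → +174.713°, shortest Δλ = -12.944° (west) — crosses 180°.
Leg 2: +174.713° → +110.449°, shortest Δλ = -64.264° (west) — does not cross 180°.
Leg 3: +110.449° → -1.709°, shortest Δλ = -112.158° (west) — does not cross 180°.
Leg 4: -1.709° → +28.291°, shortest Δλ = 30.0° (east) — does not cross 180°.
Total crossings: 1.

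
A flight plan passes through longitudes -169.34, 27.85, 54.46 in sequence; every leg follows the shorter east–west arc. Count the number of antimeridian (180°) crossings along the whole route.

Leg 1: -169.34° → +27.85°, shortest Δλ = -162.81° (west) — crosses 180°.
Leg 2: +27.85° → +54.46°, shortest Δλ = 26.61° (east) — does not cross 180°.
Total crossings: 1.

1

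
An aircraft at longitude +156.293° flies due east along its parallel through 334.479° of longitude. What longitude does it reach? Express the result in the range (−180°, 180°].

Start at +156.293°; shift +334.479° → +490.772°.
+490.772° lies outside (−180°, 180°]; subtract 360° → +130.772°.

+130.772°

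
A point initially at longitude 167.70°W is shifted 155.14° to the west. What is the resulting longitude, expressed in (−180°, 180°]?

37.16°E

Start at -167.70°; shift −155.14° → -322.84°.
-322.84° lies outside (−180°, 180°]; add 360° → +37.16°.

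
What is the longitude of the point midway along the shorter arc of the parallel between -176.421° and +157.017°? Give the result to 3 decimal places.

+170.298°

Signed shortest Δλ from -176.421° to +157.017° is -26.562°.
Midpoint longitude = -176.421° + (-26.562°)/2 = -176.421° − 13.281° = -189.702°.
Normalise into (−180°, 180°]: +170.298°.
(The naïve average (-176.421 + +157.017)/2 = -9.702° is on the wrong side of the globe.)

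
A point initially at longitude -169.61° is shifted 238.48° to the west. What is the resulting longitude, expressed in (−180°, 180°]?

Start at -169.61°; shift −238.48° → -408.09°.
-408.09° lies outside (−180°, 180°]; add 360° → -48.09°.

-48.09°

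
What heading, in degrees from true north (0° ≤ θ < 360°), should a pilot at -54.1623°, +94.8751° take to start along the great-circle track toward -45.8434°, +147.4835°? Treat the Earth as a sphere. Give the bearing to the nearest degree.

98°

Δλ = 147.4835 − 94.8751 = 52.6084°.
θ = atan2( sin Δλ · cos φ₂ , cos φ₁ · sin φ₂ − sin φ₁ · cos φ₂ · cos Δλ )
  = atan2(0.55347, -0.07711) = 97.932° → normalised to [0°, 360°): 97.932°.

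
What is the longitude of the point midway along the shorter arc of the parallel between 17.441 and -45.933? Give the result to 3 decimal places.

Signed shortest Δλ from +17.441° to -45.933° is -63.374°.
Midpoint longitude = +17.441° + (-63.374°)/2 = +17.441° − 31.687° = -14.246°.

-14.246°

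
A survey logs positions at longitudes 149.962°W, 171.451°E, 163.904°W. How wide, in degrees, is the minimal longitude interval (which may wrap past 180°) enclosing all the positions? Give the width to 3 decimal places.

Sort the longitudes: -163.904°, -149.962°, +171.451°.
Eastward gaps between consecutive values (wrapping around): 13.942°, 321.413°, 24.645°.
Largest gap = 321.413° ⇒ minimal covering band is its complement: 360° − 321.413° = 38.587°.
Band runs from +171.451° eastward to -149.962°, crossing the antimeridian.

38.587°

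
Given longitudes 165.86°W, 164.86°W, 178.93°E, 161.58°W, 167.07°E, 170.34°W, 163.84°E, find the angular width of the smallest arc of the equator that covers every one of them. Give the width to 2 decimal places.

34.58°

Sort the longitudes: -170.34°, -165.86°, -164.86°, -161.58°, +163.84°, +167.07°, +178.93°.
Eastward gaps between consecutive values (wrapping around): 4.48°, 1.00°, 3.28°, 325.42°, 3.23°, 11.86°, 10.73°.
Largest gap = 325.42° ⇒ minimal covering band is its complement: 360° − 325.42° = 34.58°.
Band runs from +163.84° eastward to -161.58°, crossing the antimeridian.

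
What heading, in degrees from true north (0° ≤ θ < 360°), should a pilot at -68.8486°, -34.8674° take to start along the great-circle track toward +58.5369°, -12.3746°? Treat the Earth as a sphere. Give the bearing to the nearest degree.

Δλ = -12.3746 − -34.8674 = 22.4928°.
θ = atan2( sin Δλ · cos φ₂ , cos φ₁ · sin φ₂ − sin φ₁ · cos φ₂ · cos Δλ )
  = atan2(0.19968, 0.75754) = 14.767° → normalised to [0°, 360°): 14.767°.

15°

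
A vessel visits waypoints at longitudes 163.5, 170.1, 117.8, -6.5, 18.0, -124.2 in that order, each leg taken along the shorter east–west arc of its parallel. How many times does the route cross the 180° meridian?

Leg 1: +163.5° → +170.1°, shortest Δλ = 6.6° (east) — does not cross 180°.
Leg 2: +170.1° → +117.8°, shortest Δλ = -52.3° (west) — does not cross 180°.
Leg 3: +117.8° → -6.5°, shortest Δλ = -124.3° (west) — does not cross 180°.
Leg 4: -6.5° → +18.0°, shortest Δλ = 24.5° (east) — does not cross 180°.
Leg 5: +18.0° → -124.2°, shortest Δλ = -142.2° (west) — does not cross 180°.
Total crossings: 0.

0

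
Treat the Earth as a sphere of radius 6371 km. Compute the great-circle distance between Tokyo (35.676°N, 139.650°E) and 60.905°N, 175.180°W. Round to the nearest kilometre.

Δλ = -175.180 − 139.650 = -314.830°; wrapped into (−180°, 180°]: 45.170°.
Δφ = 60.905 − 35.676 = 25.229°.
a = sin²(Δφ/2) + cos φ₁ · cos φ₂ · sin²(Δλ/2) = 0.105956.
c = 2·atan2(√a, √(1−a)) = 0.66310 rad → d = 6371·c ≈ 4224.61 km.

4225 km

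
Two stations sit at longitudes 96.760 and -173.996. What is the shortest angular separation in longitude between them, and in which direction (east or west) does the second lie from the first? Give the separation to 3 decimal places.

89.244° east

Raw difference: -173.996 − 96.760 = -270.756°.
Normalise into (−180°, 180°]: -270.756° + 360° = 89.244°.
Positive ⇒ the second point lies to the east; separation 89.244°.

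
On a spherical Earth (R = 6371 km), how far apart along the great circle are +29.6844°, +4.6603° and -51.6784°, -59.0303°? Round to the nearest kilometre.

10965 km

Δλ = -59.0303 − 4.6603 = -63.6906°.
Δφ = -51.6784 − 29.6844 = -81.3628°.
a = sin²(Δφ/2) + cos φ₁ · cos φ₂ · sin²(Δλ/2) = 0.574881.
c = 2·atan2(√a, √(1−a)) = 1.72112 rad → d = 6371·c ≈ 10965.27 km.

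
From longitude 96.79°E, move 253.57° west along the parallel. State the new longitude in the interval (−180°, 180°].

Start at +96.79°; shift −253.57° → -156.78°.
-156.78° already lies in (−180°, 180°].

156.78°W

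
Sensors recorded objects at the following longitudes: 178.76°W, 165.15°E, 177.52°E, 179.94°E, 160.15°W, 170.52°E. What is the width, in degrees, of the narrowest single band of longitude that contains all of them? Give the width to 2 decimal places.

34.70°

Sort the longitudes: -178.76°, -160.15°, +165.15°, +170.52°, +177.52°, +179.94°.
Eastward gaps between consecutive values (wrapping around): 18.61°, 325.30°, 5.37°, 7.00°, 2.42°, 1.30°.
Largest gap = 325.30° ⇒ minimal covering band is its complement: 360° − 325.30° = 34.70°.
Band runs from +165.15° eastward to -160.15°, crossing the antimeridian.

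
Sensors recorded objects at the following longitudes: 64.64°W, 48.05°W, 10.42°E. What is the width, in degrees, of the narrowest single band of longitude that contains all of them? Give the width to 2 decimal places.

75.06°

Sort the longitudes: -64.64°, -48.05°, +10.42°.
Eastward gaps between consecutive values (wrapping around): 16.59°, 58.47°, 284.94°.
Largest gap = 284.94° ⇒ minimal covering band is its complement: 360° − 284.94° = 75.06°.
Band runs from -64.64° eastward to +10.42°.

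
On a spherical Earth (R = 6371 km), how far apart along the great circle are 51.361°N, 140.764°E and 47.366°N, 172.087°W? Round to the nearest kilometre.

Δλ = -172.087 − 140.764 = -312.851°; wrapped into (−180°, 180°]: 47.149°.
Δφ = 47.366 − 51.361 = -3.995°.
a = sin²(Δφ/2) + cos φ₁ · cos φ₂ · sin²(Δλ/2) = 0.068863.
c = 2·atan2(√a, √(1−a)) = 0.53105 rad → d = 6371·c ≈ 3383.33 km.

3383 km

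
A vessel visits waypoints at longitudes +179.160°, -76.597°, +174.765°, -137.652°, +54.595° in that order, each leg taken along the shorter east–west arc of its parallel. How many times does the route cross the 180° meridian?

Leg 1: +179.160° → -76.597°, shortest Δλ = 104.243° (east) — crosses 180°.
Leg 2: -76.597° → +174.765°, shortest Δλ = -108.638° (west) — crosses 180°.
Leg 3: +174.765° → -137.652°, shortest Δλ = 47.583° (east) — crosses 180°.
Leg 4: -137.652° → +54.595°, shortest Δλ = -167.753° (west) — crosses 180°.
Total crossings: 4.

4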